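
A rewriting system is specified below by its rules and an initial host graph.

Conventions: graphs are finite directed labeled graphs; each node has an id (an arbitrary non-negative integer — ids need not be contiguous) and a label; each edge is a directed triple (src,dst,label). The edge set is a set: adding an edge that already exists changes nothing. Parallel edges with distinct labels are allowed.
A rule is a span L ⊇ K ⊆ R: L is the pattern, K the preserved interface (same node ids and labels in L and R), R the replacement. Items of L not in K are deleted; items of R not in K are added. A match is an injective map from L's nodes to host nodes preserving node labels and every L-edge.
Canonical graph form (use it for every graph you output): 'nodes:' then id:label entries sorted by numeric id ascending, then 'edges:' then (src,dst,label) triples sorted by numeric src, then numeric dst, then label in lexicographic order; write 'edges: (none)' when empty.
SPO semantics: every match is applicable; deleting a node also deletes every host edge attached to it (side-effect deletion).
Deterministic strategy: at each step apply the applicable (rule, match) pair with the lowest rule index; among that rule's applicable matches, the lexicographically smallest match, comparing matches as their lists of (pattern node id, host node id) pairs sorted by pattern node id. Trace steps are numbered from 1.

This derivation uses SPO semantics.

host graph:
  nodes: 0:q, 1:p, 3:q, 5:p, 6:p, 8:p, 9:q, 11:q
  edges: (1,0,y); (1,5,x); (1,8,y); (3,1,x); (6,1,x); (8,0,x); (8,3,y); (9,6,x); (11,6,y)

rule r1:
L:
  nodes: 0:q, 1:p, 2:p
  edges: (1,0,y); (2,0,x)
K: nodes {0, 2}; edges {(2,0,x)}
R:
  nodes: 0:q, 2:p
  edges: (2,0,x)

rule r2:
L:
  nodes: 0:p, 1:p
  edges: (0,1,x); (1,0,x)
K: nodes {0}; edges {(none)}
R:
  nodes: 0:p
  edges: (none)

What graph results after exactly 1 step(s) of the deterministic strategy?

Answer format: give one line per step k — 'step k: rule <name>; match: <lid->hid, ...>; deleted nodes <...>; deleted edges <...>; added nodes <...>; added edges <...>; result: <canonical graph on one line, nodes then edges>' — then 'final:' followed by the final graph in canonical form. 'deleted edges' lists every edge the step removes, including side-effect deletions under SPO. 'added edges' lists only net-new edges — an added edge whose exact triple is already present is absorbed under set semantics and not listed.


step 1: rule r1; match: 0->0, 1->1, 2->8; deleted nodes 1; deleted edges (1,0,y); (1,5,x); (1,8,y); (3,1,x); (6,1,x); added nodes (none); added edges (none); result: nodes: 0:q, 3:q, 5:p, 6:p, 8:p, 9:q, 11:q edges: (8,0,x); (8,3,y); (9,6,x); (11,6,y)
final:
nodes: 0:q, 3:q, 5:p, 6:p, 8:p, 9:q, 11:q
edges: (8,0,x); (8,3,y); (9,6,x); (11,6,y)


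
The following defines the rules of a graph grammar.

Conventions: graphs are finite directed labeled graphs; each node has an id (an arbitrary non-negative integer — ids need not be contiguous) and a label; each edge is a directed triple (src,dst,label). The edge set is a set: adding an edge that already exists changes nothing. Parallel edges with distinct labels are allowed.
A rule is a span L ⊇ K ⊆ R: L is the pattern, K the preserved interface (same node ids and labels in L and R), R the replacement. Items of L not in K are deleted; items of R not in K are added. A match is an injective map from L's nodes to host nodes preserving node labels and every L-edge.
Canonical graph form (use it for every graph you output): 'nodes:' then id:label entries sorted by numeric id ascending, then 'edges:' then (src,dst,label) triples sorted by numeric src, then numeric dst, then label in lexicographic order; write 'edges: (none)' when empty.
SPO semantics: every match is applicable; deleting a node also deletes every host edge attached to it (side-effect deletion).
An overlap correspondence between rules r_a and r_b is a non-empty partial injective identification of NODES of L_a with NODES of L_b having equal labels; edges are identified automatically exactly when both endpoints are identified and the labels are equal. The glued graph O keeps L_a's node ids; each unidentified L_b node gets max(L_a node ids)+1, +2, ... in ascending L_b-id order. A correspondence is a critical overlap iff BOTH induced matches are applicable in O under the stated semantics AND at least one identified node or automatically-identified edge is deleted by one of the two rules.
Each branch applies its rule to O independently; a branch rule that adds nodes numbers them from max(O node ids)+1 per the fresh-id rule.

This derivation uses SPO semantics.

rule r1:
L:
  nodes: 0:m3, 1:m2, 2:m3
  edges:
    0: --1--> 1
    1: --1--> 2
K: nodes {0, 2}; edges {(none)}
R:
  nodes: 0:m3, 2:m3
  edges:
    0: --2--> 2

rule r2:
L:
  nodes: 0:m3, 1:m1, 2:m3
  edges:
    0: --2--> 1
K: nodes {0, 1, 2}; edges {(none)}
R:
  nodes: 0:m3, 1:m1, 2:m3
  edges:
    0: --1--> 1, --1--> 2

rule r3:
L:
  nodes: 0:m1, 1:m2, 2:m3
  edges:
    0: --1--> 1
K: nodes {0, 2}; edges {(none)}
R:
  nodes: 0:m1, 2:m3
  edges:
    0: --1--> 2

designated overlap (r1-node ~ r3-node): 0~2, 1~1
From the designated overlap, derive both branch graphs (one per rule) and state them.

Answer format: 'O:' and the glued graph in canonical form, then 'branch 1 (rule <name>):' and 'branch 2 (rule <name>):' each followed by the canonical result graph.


O:
nodes: 0:m3, 1:m2, 2:m3, 3:m1
edges: (0,1,1); (1,2,1); (3,1,1)
branch 1 (rule r1):
nodes: 0:m3, 2:m3, 3:m1
edges: (0,2,2)
branch 2 (rule r3):
nodes: 0:m3, 2:m3, 3:m1
edges: (3,0,1)


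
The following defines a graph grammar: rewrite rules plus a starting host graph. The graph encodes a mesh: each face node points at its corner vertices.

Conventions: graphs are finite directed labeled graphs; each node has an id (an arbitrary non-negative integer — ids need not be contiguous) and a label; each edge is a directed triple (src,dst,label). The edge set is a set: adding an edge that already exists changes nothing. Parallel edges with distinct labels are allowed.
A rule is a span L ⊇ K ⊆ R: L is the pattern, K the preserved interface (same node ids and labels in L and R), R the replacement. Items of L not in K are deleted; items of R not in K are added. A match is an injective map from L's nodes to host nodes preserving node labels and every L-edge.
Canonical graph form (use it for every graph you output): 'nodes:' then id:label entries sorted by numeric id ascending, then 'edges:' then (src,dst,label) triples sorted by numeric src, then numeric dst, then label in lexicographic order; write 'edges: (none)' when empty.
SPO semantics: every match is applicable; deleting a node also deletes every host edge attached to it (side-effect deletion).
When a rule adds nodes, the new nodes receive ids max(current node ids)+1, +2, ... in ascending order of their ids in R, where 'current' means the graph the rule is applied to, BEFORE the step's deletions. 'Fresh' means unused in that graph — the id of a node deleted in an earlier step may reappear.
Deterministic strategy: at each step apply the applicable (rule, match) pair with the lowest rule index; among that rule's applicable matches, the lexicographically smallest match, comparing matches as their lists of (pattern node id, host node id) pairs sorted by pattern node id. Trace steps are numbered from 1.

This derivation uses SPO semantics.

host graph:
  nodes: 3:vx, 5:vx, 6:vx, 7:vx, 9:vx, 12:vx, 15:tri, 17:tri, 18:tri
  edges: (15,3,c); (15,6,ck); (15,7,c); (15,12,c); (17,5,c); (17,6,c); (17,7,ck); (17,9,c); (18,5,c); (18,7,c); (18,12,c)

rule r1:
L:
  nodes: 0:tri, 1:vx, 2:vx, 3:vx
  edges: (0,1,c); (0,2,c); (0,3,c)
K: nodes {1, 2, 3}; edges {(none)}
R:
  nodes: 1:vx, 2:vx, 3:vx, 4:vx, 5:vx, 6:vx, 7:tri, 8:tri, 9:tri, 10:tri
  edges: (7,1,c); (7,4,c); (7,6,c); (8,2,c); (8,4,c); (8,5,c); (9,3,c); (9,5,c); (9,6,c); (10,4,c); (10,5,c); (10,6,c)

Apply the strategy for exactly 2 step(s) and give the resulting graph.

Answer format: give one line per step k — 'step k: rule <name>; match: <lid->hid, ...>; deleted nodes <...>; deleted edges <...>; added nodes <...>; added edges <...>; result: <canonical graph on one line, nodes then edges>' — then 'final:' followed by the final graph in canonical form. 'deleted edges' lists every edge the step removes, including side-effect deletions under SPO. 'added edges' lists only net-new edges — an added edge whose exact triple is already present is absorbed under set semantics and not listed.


step 1: rule r1; match: 0->15, 1->3, 2->7, 3->12; deleted nodes 15; deleted edges (15,3,c); (15,6,ck); (15,7,c); (15,12,c); added nodes 19, 20, 21, 22, 23, 24, 25; added edges (22,3,c); (22,19,c); (22,21,c); (23,7,c); (23,19,c); (23,20,c); (24,12,c); (24,20,c); (24,21,c); (25,19,c); (25,20,c); (25,21,c); result: nodes: 3:vx, 5:vx, 6:vx, 7:vx, 9:vx, 12:vx, 17:tri, 18:tri, 19:vx, 20:vx, 21:vx, 22:tri, 23:tri, 24:tri, 25:tri edges: (17,5,c); (17,6,c); (17,7,ck); (17,9,c); (18,5,c); (18,7,c); (18,12,c); (22,3,c); (22,19,c); (22,21,c); (23,7,c); (23,19,c); (23,20,c); (24,12,c); (24,20,c); (24,21,c); (25,19,c); (25,20,c); (25,21,c)
step 2: rule r1; match: 0->17, 1->5, 2->6, 3->9; deleted nodes 17; deleted edges (17,5,c); (17,6,c); (17,7,ck); (17,9,c); added nodes 26, 27, 28, 29, 30, 31, 32; added edges (29,5,c); (29,26,c); (29,28,c); (30,6,c); (30,26,c); (30,27,c); (31,9,c); (31,27,c); (31,28,c); (32,26,c); (32,27,c); (32,28,c); result: nodes: 3:vx, 5:vx, 6:vx, 7:vx, 9:vx, 12:vx, 18:tri, 19:vx, 20:vx, 21:vx, 22:tri, 23:tri, 24:tri, 25:tri, 26:vx, 27:vx, 28:vx, 29:tri, 30:tri, 31:tri, 32:tri edges: (18,5,c); (18,7,c); (18,12,c); (22,3,c); (22,19,c); (22,21,c); (23,7,c); (23,19,c); (23,20,c); (24,12,c); (24,20,c); (24,21,c); (25,19,c); (25,20,c); (25,21,c); (29,5,c); (29,26,c); (29,28,c); (30,6,c); (30,26,c); (30,27,c); (31,9,c); (31,27,c); (31,28,c); (32,26,c); (32,27,c); (32,28,c)
final:
nodes: 3:vx, 5:vx, 6:vx, 7:vx, 9:vx, 12:vx, 18:tri, 19:vx, 20:vx, 21:vx, 22:tri, 23:tri, 24:tri, 25:tri, 26:vx, 27:vx, 28:vx, 29:tri, 30:tri, 31:tri, 32:tri
edges: (18,5,c); (18,7,c); (18,12,c); (22,3,c); (22,19,c); (22,21,c); (23,7,c); (23,19,c); (23,20,c); (24,12,c); (24,20,c); (24,21,c); (25,19,c); (25,20,c); (25,21,c); (29,5,c); (29,26,c); (29,28,c); (30,6,c); (30,26,c); (30,27,c); (31,9,c); (31,27,c); (31,28,c); (32,26,c); (32,27,c); (32,28,c)


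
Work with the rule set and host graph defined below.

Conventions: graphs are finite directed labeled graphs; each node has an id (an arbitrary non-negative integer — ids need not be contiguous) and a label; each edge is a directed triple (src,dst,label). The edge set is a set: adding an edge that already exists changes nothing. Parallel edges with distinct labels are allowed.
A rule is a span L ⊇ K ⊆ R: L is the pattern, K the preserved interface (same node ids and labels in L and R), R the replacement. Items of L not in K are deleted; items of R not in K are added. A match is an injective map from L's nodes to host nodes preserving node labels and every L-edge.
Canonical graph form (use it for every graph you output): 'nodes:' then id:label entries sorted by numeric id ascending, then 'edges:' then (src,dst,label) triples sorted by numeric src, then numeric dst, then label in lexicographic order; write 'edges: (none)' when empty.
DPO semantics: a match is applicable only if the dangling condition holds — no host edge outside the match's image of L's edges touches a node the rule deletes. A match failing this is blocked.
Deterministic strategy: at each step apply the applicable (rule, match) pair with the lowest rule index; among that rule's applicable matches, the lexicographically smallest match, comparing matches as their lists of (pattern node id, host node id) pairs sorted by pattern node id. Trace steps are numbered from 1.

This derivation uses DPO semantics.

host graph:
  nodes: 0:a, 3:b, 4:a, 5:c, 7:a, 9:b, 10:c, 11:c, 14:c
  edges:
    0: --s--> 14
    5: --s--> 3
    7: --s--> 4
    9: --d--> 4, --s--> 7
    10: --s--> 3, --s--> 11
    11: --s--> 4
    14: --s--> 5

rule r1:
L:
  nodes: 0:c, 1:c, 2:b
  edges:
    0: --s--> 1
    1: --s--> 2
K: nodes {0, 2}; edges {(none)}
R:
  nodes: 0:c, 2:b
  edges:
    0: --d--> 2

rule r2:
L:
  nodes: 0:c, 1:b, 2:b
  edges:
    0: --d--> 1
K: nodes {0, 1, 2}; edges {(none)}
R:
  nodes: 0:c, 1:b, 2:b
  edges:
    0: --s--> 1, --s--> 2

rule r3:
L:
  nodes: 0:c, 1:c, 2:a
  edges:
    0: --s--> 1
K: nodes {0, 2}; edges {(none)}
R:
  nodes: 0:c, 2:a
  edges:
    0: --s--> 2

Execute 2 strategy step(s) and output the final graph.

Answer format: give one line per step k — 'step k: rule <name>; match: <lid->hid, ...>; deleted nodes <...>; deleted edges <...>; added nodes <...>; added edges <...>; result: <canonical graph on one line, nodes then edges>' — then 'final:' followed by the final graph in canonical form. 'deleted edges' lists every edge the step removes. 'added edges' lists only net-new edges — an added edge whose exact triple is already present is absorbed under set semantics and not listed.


step 1: rule r1; match: 0->14, 1->5, 2->3; deleted nodes 5; deleted edges (5,3,s); (14,5,s); added nodes (none); added edges (14,3,d); result: nodes: 0:a, 3:b, 4:a, 7:a, 9:b, 10:c, 11:c, 14:c edges: (0,14,s); (7,4,s); (9,4,d); (9,7,s); (10,3,s); (10,11,s); (11,4,s); (14,3,d)
step 2: rule r2; match: 0->14, 1->3, 2->9; deleted nodes (none); deleted edges (14,3,d); added nodes (none); added edges (14,3,s); (14,9,s); result: nodes: 0:a, 3:b, 4:a, 7:a, 9:b, 10:c, 11:c, 14:c edges: (0,14,s); (7,4,s); (9,4,d); (9,7,s); (10,3,s); (10,11,s); (11,4,s); (14,3,s); (14,9,s)
final:
nodes: 0:a, 3:b, 4:a, 7:a, 9:b, 10:c, 11:c, 14:c
edges: (0,14,s); (7,4,s); (9,4,d); (9,7,s); (10,3,s); (10,11,s); (11,4,s); (14,3,s); (14,9,s)


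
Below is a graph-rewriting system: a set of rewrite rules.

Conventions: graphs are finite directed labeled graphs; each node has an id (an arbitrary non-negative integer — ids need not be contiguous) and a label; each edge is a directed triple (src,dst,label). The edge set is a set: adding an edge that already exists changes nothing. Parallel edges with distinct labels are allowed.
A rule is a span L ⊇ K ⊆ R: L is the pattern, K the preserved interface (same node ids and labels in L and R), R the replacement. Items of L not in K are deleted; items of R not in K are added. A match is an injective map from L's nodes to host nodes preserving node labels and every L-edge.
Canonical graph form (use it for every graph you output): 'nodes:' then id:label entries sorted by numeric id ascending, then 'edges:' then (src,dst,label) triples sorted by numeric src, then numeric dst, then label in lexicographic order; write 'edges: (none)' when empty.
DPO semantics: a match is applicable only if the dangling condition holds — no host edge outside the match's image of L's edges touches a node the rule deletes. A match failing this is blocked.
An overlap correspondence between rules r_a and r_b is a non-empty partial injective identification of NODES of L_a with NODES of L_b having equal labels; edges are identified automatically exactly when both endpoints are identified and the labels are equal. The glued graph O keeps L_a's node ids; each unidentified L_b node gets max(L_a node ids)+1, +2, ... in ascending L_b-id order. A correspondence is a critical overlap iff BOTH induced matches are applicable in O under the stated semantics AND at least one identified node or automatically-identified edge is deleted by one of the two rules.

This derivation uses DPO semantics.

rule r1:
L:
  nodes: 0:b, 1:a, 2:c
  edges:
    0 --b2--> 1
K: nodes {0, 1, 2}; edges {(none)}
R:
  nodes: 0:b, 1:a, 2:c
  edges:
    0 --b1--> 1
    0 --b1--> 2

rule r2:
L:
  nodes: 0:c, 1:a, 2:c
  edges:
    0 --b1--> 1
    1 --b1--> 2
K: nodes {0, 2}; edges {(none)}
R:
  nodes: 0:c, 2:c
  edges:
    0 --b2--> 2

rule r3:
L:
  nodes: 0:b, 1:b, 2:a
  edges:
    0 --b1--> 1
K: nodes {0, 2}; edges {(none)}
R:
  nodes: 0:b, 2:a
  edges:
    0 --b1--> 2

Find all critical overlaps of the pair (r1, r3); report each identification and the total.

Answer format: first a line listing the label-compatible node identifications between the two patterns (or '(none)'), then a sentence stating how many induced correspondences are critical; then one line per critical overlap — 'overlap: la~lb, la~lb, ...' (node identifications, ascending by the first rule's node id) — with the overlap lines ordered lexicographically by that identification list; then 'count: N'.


label-compatible node identifications between L(r1) and L(r3): 0~0, 0~1, 1~2
0 of the induced correspondences are critical overlaps of r1 and r3.
count: 0


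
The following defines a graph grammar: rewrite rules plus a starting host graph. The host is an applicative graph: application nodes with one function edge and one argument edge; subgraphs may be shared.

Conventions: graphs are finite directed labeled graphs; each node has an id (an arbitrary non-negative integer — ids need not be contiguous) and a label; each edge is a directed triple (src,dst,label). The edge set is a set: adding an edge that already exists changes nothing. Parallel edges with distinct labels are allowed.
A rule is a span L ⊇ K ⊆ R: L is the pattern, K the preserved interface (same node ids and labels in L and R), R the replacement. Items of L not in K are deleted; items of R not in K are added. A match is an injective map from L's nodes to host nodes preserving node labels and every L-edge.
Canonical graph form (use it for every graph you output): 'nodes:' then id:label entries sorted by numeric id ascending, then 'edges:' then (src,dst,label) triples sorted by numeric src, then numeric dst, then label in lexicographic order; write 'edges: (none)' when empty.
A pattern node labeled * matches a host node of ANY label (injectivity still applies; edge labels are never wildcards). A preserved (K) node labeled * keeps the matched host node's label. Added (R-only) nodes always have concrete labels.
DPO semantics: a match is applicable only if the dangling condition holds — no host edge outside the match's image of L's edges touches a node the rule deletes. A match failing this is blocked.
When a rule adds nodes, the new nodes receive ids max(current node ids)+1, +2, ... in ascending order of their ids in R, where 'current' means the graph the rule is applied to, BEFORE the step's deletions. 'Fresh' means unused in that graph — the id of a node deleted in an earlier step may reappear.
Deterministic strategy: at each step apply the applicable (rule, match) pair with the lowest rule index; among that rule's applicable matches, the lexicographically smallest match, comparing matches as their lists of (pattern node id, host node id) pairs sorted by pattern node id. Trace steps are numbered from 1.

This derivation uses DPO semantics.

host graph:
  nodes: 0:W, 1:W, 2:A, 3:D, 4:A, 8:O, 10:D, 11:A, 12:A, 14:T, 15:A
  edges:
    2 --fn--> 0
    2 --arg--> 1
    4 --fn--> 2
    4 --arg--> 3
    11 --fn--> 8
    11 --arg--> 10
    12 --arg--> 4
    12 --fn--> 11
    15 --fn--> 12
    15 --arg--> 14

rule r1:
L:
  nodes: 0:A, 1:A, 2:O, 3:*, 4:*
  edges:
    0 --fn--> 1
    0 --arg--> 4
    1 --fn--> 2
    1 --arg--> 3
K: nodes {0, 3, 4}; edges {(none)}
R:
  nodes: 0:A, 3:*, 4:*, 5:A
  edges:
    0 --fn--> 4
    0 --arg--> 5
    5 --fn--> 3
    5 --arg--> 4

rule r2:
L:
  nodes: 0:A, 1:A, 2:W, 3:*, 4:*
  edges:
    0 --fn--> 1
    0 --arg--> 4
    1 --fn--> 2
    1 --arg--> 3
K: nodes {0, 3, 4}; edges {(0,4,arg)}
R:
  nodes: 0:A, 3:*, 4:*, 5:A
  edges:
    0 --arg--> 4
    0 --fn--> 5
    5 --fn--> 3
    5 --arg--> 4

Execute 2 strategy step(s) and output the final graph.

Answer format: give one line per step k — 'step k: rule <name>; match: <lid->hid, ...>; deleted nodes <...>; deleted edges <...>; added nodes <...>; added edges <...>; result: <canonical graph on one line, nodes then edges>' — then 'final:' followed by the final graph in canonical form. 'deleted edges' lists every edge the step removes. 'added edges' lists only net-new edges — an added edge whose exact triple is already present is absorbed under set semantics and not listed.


step 1: rule r1; match: 0->12, 1->11, 2->8, 3->10, 4->4; deleted nodes 8, 11; deleted edges (11,8,fn); (11,10,arg); (12,4,arg); (12,11,fn); added nodes 16; added edges (12,4,fn); (12,16,arg); (16,4,arg); (16,10,fn); result: nodes: 0:W, 1:W, 2:A, 3:D, 4:A, 10:D, 12:A, 14:T, 15:A, 16:A edges: (2,0,fn); (2,1,arg); (4,2,fn); (4,3,arg); (12,4,fn); (12,16,arg); (15,12,fn); (15,14,arg); (16,4,arg); (16,10,fn)
step 2: rule r2; match: 0->4, 1->2, 2->0, 3->1, 4->3; deleted nodes 0, 2; deleted edges (2,0,fn); (2,1,arg); (4,2,fn); added nodes 17; added edges (4,17,fn); (17,1,fn); (17,3,arg); result: nodes: 1:W, 3:D, 4:A, 10:D, 12:A, 14:T, 15:A, 16:A, 17:A edges: (4,3,arg); (4,17,fn); (12,4,fn); (12,16,arg); (15,12,fn); (15,14,arg); (16,4,arg); (16,10,fn); (17,1,fn); (17,3,arg)
final:
nodes: 1:W, 3:D, 4:A, 10:D, 12:A, 14:T, 15:A, 16:A, 17:A
edges: (4,3,arg); (4,17,fn); (12,4,fn); (12,16,arg); (15,12,fn); (15,14,arg); (16,4,arg); (16,10,fn); (17,1,fn); (17,3,arg)


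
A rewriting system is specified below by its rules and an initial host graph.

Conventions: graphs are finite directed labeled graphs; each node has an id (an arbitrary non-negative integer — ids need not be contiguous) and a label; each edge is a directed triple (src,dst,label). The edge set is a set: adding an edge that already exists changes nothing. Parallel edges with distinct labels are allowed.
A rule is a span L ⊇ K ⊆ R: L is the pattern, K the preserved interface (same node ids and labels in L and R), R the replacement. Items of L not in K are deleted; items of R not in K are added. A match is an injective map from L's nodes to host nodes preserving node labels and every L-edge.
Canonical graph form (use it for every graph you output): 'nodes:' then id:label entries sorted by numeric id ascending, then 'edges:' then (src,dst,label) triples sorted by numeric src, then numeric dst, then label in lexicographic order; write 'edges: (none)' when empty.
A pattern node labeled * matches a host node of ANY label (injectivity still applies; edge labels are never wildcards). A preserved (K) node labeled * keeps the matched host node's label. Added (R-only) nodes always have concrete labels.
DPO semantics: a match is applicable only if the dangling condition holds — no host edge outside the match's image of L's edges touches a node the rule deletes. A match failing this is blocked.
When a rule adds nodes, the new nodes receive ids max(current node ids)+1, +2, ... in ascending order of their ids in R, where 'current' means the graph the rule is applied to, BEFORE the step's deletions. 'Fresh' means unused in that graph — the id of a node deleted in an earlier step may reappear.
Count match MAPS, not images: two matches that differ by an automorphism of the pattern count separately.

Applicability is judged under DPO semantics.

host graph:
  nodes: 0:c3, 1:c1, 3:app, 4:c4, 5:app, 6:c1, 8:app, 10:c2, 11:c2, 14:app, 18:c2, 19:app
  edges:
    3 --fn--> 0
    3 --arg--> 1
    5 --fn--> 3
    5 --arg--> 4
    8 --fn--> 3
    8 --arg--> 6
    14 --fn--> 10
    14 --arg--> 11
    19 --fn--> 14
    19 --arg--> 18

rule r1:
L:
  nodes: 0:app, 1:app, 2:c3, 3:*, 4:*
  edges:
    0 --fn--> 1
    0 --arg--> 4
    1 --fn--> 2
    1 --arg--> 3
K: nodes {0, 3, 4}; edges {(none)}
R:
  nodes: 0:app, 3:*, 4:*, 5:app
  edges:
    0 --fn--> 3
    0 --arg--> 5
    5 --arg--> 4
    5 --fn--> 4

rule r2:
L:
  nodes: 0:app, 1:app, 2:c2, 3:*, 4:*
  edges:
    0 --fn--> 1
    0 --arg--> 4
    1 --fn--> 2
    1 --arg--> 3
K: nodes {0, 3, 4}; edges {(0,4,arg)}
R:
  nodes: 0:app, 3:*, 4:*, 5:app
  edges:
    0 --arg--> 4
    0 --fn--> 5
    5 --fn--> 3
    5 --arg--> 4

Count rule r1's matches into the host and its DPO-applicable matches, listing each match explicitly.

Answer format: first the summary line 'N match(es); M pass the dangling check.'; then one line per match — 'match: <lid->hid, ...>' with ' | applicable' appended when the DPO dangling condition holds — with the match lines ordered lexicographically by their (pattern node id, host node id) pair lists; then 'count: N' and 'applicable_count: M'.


2 match(es); 0 pass the dangling check.
match: 0->5, 1->3, 2->0, 3->1, 4->4
match: 0->8, 1->3, 2->0, 3->1, 4->6
count: 2
applicable_count: 0


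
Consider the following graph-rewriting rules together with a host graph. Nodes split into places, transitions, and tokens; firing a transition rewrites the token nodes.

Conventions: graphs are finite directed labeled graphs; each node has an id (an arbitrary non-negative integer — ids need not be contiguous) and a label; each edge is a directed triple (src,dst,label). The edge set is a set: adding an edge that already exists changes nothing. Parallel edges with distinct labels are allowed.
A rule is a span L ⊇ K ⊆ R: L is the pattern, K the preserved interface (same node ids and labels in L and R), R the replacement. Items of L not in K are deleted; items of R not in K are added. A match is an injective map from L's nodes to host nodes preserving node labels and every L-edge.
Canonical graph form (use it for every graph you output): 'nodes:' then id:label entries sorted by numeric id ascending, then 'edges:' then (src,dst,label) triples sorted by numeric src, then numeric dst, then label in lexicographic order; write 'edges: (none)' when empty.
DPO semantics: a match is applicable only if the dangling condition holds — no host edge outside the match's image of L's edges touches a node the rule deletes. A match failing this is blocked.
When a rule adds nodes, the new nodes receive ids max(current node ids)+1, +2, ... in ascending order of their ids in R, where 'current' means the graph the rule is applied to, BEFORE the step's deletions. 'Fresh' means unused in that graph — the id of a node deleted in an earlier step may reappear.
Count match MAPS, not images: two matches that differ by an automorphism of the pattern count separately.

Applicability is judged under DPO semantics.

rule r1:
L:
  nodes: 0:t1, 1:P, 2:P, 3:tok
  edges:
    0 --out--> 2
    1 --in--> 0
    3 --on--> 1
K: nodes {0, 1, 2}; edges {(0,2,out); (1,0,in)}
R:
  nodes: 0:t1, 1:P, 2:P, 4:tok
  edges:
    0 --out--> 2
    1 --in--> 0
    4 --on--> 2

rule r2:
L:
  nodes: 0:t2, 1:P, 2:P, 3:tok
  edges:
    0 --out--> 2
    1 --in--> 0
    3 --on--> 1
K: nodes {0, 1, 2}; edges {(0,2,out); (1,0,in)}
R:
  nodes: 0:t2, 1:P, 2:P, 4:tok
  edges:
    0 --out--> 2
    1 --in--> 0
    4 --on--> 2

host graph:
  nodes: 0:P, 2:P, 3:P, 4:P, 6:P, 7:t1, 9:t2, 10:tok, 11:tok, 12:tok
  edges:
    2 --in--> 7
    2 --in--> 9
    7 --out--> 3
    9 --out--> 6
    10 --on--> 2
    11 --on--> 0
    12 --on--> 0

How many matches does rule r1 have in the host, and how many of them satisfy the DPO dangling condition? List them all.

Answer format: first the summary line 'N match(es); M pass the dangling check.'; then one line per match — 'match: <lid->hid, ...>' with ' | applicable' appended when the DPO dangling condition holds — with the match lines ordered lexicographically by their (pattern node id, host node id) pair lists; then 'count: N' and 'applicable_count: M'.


1 match(es); 1 pass the dangling check.
match: 0->7, 1->2, 2->3, 3->10 | applicable
count: 1
applicable_count: 1


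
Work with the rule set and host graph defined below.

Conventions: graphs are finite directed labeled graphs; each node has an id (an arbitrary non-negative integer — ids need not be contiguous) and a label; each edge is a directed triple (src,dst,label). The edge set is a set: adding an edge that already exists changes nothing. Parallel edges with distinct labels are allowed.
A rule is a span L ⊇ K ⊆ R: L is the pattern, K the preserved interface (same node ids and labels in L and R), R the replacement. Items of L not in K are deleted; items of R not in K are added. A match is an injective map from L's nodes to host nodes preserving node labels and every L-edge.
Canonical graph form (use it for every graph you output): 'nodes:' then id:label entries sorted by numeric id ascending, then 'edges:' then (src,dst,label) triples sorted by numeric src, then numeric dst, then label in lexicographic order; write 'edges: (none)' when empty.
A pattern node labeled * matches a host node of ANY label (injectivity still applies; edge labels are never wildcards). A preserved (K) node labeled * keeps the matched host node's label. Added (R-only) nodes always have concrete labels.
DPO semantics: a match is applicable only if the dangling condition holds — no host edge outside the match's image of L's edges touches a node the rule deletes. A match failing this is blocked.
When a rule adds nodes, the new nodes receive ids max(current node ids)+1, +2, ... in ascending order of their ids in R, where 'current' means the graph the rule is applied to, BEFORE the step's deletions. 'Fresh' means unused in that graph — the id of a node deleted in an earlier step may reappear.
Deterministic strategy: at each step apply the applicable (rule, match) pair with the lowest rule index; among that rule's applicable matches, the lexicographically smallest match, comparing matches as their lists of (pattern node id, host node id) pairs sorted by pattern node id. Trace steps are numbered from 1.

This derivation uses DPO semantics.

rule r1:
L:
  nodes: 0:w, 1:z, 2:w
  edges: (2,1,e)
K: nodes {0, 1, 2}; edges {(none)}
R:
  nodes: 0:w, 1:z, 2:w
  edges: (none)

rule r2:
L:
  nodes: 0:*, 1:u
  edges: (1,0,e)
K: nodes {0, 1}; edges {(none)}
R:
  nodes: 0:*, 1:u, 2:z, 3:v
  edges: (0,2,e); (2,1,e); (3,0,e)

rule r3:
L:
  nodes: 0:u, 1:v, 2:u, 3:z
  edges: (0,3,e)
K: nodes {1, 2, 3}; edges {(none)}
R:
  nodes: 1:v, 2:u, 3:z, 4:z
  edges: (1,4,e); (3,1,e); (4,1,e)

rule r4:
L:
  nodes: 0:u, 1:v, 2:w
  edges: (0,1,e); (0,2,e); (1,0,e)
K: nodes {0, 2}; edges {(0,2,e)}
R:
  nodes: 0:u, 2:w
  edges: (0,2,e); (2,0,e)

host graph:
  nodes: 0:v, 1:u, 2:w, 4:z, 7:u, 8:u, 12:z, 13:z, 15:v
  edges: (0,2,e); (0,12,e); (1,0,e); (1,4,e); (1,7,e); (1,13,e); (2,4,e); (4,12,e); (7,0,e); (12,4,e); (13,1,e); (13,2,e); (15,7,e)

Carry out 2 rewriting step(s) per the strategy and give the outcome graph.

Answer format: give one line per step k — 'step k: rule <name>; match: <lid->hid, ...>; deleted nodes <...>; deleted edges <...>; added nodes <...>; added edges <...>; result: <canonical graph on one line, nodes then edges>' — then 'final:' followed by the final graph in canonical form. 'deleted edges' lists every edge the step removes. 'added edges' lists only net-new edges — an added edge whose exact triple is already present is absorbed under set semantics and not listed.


step 1: rule r2; match: 0->0, 1->1; deleted nodes (none); deleted edges (1,0,e); added nodes 16, 17; added edges (0,16,e); (16,1,e); (17,0,e); result: nodes: 0:v, 1:u, 2:w, 4:z, 7:u, 8:u, 12:z, 13:z, 15:v, 16:z, 17:v edges: (0,2,e); (0,12,e); (0,16,e); (1,4,e); (1,7,e); (1,13,e); (2,4,e); (4,12,e); (7,0,e); (12,4,e); (13,1,e); (13,2,e); (15,7,e); (16,1,e); (17,0,e)
step 2: rule r2; match: 0->0, 1->7; deleted nodes (none); deleted edges (7,0,e); added nodes 18, 19; added edges (0,18,e); (18,7,e); (19,0,e); result: nodes: 0:v, 1:u, 2:w, 4:z, 7:u, 8:u, 12:z, 13:z, 15:v, 16:z, 17:v, 18:z, 19:v edges: (0,2,e); (0,12,e); (0,16,e); (0,18,e); (1,4,e); (1,7,e); (1,13,e); (2,4,e); (4,12,e); (12,4,e); (13,1,e); (13,2,e); (15,7,e); (16,1,e); (17,0,e); (18,7,e); (19,0,e)
final:
nodes: 0:v, 1:u, 2:w, 4:z, 7:u, 8:u, 12:z, 13:z, 15:v, 16:z, 17:v, 18:z, 19:v
edges: (0,2,e); (0,12,e); (0,16,e); (0,18,e); (1,4,e); (1,7,e); (1,13,e); (2,4,e); (4,12,e); (12,4,e); (13,1,e); (13,2,e); (15,7,e); (16,1,e); (17,0,e); (18,7,e); (19,0,e)


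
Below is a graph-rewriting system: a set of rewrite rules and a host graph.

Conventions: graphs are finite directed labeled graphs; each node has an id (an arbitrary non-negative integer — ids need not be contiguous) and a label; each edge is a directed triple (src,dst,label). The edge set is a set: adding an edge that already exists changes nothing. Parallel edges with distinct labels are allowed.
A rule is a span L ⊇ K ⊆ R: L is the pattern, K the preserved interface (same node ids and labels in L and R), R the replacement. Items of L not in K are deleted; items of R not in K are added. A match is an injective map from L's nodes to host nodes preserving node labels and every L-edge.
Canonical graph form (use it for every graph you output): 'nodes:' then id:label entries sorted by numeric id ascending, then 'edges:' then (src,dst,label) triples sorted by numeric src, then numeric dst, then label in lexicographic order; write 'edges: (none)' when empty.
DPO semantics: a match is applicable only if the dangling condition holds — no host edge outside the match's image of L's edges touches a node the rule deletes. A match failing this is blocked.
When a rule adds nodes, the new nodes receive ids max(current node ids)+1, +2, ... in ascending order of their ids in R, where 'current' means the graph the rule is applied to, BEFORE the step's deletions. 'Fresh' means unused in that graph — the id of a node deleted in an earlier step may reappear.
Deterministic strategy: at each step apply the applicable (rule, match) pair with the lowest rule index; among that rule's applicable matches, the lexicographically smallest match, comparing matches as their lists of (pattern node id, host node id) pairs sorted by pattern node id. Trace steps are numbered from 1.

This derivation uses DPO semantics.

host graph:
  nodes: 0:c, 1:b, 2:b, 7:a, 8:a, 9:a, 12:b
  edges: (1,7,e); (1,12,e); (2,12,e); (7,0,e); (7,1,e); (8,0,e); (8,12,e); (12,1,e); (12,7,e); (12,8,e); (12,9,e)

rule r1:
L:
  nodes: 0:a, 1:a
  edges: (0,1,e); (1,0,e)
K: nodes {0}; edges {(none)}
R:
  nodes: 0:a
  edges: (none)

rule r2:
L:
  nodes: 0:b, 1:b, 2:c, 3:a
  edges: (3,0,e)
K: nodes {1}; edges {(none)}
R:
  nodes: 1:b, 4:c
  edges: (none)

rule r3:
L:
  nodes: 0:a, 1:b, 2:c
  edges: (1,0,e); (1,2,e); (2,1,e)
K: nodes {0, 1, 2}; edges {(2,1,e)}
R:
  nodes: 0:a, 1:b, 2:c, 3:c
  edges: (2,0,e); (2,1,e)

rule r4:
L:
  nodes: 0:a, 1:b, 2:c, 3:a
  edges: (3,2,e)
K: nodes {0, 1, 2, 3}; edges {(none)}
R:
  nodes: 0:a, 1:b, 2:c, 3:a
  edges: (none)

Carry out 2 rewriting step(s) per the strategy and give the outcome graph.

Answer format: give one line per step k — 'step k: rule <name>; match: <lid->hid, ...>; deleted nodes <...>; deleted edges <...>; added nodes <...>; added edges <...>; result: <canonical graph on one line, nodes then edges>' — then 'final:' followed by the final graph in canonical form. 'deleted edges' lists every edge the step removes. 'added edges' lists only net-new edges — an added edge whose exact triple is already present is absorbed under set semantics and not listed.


step 1: rule r4; match: 0->7, 1->1, 2->0, 3->8; deleted nodes (none); deleted edges (8,0,e); added nodes (none); added edges (none); result: nodes: 0:c, 1:b, 2:b, 7:a, 8:a, 9:a, 12:b edges: (1,7,e); (1,12,e); (2,12,e); (7,0,e); (7,1,e); (8,12,e); (12,1,e); (12,7,e); (12,8,e); (12,9,e)
step 2: rule r4; match: 0->8, 1->1, 2->0, 3->7; deleted nodes (none); deleted edges (7,0,e); added nodes (none); added edges (none); result: nodes: 0:c, 1:b, 2:b, 7:a, 8:a, 9:a, 12:b edges: (1,7,e); (1,12,e); (2,12,e); (7,1,e); (8,12,e); (12,1,e); (12,7,e); (12,8,e); (12,9,e)
final:
nodes: 0:c, 1:b, 2:b, 7:a, 8:a, 9:a, 12:b
edges: (1,7,e); (1,12,e); (2,12,e); (7,1,e); (8,12,e); (12,1,e); (12,7,e); (12,8,e); (12,9,e)


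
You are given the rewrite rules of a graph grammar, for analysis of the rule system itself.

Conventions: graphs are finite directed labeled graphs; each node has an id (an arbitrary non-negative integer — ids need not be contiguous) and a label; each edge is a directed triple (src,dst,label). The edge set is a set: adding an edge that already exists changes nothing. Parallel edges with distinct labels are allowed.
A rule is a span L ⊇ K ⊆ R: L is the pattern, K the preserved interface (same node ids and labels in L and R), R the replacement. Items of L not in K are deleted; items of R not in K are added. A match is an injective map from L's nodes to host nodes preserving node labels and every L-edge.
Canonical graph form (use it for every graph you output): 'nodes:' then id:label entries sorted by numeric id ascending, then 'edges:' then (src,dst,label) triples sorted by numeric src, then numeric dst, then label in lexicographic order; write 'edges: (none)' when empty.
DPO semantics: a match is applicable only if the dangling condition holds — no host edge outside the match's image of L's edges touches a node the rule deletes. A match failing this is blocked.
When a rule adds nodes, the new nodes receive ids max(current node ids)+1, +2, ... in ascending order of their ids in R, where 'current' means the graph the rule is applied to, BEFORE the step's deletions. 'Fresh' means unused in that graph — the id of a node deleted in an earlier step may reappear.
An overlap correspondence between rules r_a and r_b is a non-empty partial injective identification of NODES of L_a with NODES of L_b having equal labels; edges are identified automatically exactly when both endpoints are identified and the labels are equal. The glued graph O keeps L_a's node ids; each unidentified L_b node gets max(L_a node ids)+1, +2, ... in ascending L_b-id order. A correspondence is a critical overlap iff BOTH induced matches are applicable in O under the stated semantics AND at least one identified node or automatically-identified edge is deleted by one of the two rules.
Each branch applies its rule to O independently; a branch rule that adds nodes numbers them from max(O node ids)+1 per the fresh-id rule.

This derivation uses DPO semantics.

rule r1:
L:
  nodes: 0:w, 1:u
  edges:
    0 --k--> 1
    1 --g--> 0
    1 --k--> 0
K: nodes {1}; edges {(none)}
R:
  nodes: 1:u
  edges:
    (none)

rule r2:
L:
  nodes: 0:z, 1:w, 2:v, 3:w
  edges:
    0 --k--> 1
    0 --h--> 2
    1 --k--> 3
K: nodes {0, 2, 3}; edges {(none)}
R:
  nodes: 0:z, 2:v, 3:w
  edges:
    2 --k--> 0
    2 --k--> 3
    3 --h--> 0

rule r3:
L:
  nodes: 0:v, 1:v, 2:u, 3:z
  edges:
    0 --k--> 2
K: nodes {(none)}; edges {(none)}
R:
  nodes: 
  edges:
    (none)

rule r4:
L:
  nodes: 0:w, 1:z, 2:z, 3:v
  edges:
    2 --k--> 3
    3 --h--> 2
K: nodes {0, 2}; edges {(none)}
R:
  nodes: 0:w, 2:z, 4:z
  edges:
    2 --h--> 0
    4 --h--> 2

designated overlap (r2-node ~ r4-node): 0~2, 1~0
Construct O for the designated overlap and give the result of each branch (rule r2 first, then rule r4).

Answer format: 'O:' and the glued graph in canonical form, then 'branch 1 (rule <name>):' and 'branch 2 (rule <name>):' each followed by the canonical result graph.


O:
nodes: 0:z, 1:w, 2:v, 3:w, 4:z, 5:v
edges: (0,1,k); (0,2,h); (0,5,k); (1,3,k); (5,0,h)
branch 1 (rule r2):
nodes: 0:z, 2:v, 3:w, 4:z, 5:v
edges: (0,5,k); (2,0,k); (2,3,k); (3,0,h); (5,0,h)
branch 2 (rule r4):
nodes: 0:z, 1:w, 2:v, 3:w, 6:z
edges: (0,1,h); (0,1,k); (0,2,h); (1,3,k); (6,0,h)


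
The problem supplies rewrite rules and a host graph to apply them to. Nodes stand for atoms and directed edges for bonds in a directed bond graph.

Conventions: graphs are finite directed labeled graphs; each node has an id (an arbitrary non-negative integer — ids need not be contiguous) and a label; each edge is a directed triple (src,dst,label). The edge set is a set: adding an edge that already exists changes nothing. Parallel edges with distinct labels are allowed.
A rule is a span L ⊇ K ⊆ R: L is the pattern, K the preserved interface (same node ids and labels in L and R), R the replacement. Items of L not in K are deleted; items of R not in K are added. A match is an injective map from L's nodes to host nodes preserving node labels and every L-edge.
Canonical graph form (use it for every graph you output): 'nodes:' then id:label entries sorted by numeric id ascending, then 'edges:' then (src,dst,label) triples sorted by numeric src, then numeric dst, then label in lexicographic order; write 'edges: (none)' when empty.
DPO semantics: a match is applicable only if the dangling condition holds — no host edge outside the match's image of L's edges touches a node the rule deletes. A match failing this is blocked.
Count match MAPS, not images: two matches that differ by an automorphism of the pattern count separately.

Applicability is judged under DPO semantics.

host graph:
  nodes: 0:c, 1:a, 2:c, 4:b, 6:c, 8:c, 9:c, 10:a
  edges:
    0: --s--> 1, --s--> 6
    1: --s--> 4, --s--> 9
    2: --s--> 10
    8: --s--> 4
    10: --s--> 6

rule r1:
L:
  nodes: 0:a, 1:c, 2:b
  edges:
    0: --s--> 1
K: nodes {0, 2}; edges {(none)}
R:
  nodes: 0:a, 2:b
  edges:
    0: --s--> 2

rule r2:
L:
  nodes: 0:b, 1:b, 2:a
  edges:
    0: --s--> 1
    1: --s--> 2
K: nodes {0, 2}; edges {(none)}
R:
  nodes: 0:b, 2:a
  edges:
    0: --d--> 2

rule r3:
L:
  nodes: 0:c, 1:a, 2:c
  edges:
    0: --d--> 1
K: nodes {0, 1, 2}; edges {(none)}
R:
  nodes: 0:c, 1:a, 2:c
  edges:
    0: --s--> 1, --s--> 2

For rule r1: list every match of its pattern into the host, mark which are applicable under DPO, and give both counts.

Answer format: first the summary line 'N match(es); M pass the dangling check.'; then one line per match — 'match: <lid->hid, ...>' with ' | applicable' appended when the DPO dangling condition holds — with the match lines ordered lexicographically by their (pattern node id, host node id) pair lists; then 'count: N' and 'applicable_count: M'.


2 match(es); 1 pass the dangling check.
match: 0->1, 1->9, 2->4 | applicable
match: 0->10, 1->6, 2->4
count: 2
applicable_count: 1
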